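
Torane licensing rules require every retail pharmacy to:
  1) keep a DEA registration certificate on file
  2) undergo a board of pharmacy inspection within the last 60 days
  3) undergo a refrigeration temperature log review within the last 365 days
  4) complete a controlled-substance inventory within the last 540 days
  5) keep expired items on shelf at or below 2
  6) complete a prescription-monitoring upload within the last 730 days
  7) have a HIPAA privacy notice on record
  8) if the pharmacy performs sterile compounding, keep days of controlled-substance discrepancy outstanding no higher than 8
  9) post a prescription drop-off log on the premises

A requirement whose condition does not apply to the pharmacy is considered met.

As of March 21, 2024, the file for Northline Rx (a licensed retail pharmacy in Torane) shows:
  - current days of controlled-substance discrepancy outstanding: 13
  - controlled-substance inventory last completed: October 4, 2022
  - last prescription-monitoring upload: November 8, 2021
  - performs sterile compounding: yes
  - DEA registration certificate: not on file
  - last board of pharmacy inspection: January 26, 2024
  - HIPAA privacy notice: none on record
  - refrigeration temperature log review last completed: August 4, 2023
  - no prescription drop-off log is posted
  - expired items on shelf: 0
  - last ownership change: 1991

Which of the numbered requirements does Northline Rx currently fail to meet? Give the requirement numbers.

1. DEA registration certificate absent → not met
2. board of pharmacy inspection 55 days ago vs limit 60 → met
3. refrigeration temperature log review 230 days ago vs limit 365 → met
4. controlled-substance inventory 534 days ago vs limit 540 → met
5. expired items on shelf 0 ≤ 2 → met
6. prescription-monitoring upload 864 days ago vs limit 730 → not met
7. HIPAA privacy notice absent → not met
8. condition 'performs sterile compounding' holds; days of controlled-substance discrepancy outstanding 13 > 8 → not met
9. prescription drop-off log absent → not met
Not met: 1, 6, 7, 8, 9

1, 6, 7, 8, 9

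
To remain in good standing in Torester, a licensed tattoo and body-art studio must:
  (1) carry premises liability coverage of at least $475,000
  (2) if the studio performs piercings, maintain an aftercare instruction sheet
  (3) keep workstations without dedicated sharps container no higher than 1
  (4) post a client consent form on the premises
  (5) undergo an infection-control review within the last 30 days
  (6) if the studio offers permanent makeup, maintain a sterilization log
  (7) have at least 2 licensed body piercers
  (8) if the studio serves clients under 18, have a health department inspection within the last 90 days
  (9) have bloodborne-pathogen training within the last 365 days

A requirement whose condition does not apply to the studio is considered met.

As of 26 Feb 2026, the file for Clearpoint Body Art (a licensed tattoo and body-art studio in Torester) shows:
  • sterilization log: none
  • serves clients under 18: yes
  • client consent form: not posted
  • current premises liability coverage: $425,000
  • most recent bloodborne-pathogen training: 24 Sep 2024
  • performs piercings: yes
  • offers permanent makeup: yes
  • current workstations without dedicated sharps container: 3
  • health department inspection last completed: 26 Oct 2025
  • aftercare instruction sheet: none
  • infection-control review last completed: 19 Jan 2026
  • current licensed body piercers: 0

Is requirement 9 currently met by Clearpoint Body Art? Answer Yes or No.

No

9. bloodborne-pathogen training 520 days ago vs limit 365 → not met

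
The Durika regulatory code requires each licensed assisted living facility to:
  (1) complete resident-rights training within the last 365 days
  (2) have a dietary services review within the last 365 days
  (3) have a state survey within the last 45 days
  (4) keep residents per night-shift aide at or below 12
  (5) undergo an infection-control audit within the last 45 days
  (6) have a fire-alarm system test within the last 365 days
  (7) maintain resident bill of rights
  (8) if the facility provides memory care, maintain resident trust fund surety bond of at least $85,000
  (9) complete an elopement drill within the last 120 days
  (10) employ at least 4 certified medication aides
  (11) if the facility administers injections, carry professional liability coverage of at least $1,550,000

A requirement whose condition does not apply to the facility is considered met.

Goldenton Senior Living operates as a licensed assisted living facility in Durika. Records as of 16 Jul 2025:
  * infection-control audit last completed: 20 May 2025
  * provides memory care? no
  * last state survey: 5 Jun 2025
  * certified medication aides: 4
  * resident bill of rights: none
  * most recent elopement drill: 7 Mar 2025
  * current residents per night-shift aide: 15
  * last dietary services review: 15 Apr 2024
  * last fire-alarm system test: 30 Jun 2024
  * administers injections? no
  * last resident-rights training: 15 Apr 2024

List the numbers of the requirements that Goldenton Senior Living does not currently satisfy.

1. resident-rights training 457 days ago vs limit 365 → not met
2. dietary services review 457 days ago vs limit 365 → not met
3. state survey 41 days ago vs limit 45 → met
4. residents per night-shift aide 15 > 12 → not met
5. infection-control audit 57 days ago vs limit 45 → not met
6. fire-alarm system test 381 days ago vs limit 365 → not met
7. resident bill of rights absent → not met
8. condition 'provides memory care' does not hold → requirement n/a → met
9. elopement drill 131 days ago vs limit 120 → not met
10. certified medication aides 4 ≥ 4 → met
11. condition 'administers injections' does not hold → requirement n/a → met
Not met: 1, 2, 4, 5, 6, 7, 9

1, 2, 4, 5, 6, 7, 9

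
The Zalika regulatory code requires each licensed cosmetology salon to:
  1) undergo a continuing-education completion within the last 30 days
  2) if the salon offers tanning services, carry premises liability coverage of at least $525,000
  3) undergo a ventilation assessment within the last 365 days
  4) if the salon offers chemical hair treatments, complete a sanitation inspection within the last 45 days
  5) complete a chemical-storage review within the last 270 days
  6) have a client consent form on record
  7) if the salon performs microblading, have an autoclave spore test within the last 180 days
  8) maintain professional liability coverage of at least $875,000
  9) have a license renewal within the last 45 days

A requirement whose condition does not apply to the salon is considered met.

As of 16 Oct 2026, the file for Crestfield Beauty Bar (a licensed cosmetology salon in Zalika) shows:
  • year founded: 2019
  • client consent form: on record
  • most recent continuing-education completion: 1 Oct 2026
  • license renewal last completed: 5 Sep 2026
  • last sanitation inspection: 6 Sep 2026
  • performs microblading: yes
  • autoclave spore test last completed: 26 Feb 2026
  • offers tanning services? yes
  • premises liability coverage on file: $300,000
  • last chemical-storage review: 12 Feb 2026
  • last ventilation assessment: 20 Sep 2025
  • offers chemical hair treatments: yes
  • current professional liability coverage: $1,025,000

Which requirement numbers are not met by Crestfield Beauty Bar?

1. continuing-education completion 15 days ago vs limit 30 → met
2. condition 'offers tanning services' holds; premises liability coverage $300,000 < $525,000 → not met
3. ventilation assessment 391 days ago vs limit 365 → not met
4. condition 'offers chemical hair treatments' holds; sanitation inspection 40 days ago vs limit 45 → met
5. chemical-storage review 246 days ago vs limit 270 → met
6. client consent form present → met
7. condition 'performs microblading' holds; autoclave spore test 232 days ago vs limit 180 → not met
8. professional liability coverage $1,025,000 ≥ $875,000 → met
9. license renewal 41 days ago vs limit 45 → met
Not met: 2, 3, 7

2, 3, 7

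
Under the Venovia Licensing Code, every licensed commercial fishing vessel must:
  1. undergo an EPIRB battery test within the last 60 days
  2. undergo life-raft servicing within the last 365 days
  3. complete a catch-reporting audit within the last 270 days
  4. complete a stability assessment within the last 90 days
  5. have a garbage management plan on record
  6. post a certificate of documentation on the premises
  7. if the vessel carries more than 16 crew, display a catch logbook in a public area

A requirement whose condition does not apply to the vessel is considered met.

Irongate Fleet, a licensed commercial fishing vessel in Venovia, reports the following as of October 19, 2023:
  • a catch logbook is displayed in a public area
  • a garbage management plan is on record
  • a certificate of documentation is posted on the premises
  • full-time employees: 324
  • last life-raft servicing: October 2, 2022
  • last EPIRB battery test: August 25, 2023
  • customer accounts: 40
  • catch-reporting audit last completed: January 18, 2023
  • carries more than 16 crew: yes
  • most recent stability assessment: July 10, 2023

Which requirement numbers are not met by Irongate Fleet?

1. EPIRB battery test 55 days ago vs limit 60 → met
2. life-raft servicing 382 days ago vs limit 365 → not met
3. catch-reporting audit 274 days ago vs limit 270 → not met
4. stability assessment 101 days ago vs limit 90 → not met
5. garbage management plan present → met
6. certificate of documentation present → met
7. condition 'carries more than 16 crew' holds; catch logbook present → met
Not met: 2, 3, 4

2, 3, 4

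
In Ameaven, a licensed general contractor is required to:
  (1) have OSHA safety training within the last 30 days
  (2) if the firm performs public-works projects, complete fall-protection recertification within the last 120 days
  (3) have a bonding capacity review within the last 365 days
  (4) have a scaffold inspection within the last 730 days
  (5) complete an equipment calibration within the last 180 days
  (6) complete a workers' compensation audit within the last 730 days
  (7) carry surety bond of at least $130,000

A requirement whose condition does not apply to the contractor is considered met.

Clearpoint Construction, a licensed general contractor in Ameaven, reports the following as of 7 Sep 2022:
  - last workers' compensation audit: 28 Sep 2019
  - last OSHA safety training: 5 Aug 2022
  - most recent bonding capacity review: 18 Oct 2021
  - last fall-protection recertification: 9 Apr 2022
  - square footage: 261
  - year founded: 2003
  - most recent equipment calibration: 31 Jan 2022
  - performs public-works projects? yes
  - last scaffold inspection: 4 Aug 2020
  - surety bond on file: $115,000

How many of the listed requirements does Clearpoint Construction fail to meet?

6

1. OSHA safety training 33 days ago vs limit 30 → not met
2. condition 'performs public-works projects' holds; fall-protection recertification 151 days ago vs limit 120 → not met
3. bonding capacity review 324 days ago vs limit 365 → met
4. scaffold inspection 764 days ago vs limit 730 → not met
5. equipment calibration 219 days ago vs limit 180 → not met
6. workers' compensation audit 1075 days ago vs limit 730 → not met
7. surety bond $115,000 < $130,000 → not met
Not met: 6 of 7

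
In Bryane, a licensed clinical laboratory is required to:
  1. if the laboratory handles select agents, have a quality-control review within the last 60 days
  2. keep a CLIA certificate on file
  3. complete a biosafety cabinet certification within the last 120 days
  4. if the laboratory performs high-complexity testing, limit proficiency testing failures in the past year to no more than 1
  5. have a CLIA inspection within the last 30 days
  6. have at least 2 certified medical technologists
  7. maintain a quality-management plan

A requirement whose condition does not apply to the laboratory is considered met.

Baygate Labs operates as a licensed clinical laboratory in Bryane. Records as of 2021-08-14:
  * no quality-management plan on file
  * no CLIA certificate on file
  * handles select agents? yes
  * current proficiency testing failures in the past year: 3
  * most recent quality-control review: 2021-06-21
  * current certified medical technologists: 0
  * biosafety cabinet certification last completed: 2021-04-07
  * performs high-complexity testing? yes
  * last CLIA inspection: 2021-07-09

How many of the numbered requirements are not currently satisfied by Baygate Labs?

6

1. condition 'handles select agents' holds; quality-control review 54 days ago vs limit 60 → met
2. CLIA certificate absent → not met
3. biosafety cabinet certification 129 days ago vs limit 120 → not met
4. condition 'performs high-complexity testing' holds; proficiency testing failures in the past year 3 > 1 → not met
5. CLIA inspection 36 days ago vs limit 30 → not met
6. certified medical technologists 0 < 2 → not met
7. quality-management plan absent → not met
Not met: 6 of 7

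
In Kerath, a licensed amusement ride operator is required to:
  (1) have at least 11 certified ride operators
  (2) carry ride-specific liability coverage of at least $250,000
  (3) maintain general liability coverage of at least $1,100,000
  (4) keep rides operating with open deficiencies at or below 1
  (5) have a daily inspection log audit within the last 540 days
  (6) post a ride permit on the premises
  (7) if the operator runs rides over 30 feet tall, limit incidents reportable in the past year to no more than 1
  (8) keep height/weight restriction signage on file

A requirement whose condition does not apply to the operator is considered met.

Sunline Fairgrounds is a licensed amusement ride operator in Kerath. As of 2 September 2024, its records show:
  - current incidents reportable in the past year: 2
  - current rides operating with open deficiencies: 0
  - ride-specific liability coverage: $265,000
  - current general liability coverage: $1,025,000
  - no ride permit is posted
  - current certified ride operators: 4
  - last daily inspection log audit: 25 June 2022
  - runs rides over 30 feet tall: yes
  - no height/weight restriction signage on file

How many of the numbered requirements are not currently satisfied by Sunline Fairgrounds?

1. certified ride operators 4 < 11 → not met
2. ride-specific liability coverage $265,000 ≥ $250,000 → met
3. general liability coverage $1,025,000 < $1,100,000 → not met
4. rides operating with open deficiencies 0 ≤ 1 → met
5. daily inspection log audit 800 days ago vs limit 540 → not met
6. ride permit absent → not met
7. condition 'runs rides over 30 feet tall' holds; incidents reportable in the past year 2 > 1 → not met
8. height/weight restriction signage absent → not met
Not met: 6 of 8

6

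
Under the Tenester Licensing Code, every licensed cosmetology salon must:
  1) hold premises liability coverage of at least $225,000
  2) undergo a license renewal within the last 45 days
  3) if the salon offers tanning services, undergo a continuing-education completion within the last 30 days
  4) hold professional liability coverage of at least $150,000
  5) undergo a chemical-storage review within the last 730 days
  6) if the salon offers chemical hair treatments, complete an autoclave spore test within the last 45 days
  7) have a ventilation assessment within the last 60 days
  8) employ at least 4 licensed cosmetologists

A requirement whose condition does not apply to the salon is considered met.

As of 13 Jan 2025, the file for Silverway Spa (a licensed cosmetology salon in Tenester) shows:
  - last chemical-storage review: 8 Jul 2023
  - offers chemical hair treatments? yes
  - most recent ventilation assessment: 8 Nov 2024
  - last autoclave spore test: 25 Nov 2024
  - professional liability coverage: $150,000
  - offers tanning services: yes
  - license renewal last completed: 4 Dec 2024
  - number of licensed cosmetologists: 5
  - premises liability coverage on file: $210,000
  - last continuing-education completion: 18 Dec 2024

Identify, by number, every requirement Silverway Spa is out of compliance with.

1. premises liability coverage $210,000 < $225,000 → not met
2. license renewal 40 days ago vs limit 45 → met
3. condition 'offers tanning services' holds; continuing-education completion 26 days ago vs limit 30 → met
4. professional liability coverage $150,000 ≥ $150,000 → met
5. chemical-storage review 555 days ago vs limit 730 → met
6. condition 'offers chemical hair treatments' holds; autoclave spore test 49 days ago vs limit 45 → not met
7. ventilation assessment 66 days ago vs limit 60 → not met
8. licensed cosmetologists 5 ≥ 4 → met
Not met: 1, 6, 7

1, 6, 7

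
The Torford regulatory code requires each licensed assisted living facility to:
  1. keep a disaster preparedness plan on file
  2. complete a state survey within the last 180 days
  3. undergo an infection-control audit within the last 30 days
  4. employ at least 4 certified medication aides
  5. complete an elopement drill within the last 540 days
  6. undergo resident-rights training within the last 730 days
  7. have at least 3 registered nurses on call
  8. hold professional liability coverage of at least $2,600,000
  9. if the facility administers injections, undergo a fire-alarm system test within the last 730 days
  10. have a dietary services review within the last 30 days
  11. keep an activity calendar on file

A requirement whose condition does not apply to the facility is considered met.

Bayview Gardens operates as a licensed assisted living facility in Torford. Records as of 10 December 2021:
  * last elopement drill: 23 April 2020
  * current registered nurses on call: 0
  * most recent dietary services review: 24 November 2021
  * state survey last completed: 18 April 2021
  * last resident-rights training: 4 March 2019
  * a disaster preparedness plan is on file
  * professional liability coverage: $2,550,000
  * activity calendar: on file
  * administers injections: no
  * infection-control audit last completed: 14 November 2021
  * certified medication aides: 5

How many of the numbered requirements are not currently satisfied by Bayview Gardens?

1. disaster preparedness plan present → met
2. state survey 236 days ago vs limit 180 → not met
3. infection-control audit 26 days ago vs limit 30 → met
4. certified medication aides 5 ≥ 4 → met
5. elopement drill 596 days ago vs limit 540 → not met
6. resident-rights training 1012 days ago vs limit 730 → not met
7. registered nurses on call 0 < 3 → not met
8. professional liability coverage $2,550,000 < $2,600,000 → not met
9. condition 'administers injections' does not hold → requirement n/a → met
10. dietary services review 16 days ago vs limit 30 → met
11. activity calendar present → met
Not met: 5 of 11

5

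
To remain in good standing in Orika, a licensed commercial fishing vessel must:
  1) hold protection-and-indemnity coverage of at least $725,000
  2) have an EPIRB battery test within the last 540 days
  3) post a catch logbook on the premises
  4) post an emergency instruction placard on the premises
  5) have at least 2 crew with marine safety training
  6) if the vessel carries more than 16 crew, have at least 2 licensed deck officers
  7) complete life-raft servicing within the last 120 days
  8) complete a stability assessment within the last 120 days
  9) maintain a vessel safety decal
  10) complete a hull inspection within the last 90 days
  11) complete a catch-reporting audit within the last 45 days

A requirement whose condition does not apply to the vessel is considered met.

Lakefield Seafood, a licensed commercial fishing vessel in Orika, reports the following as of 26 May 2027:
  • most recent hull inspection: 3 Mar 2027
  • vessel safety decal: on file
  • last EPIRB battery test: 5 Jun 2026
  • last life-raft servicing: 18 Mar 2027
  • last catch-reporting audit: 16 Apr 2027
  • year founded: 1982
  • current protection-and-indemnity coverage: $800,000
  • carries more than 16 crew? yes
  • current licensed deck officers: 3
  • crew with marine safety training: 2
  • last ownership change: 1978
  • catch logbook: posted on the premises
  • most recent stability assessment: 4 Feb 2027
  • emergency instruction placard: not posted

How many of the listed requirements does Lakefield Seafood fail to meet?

1

1. protection-and-indemnity coverage $800,000 ≥ $725,000 → met
2. EPIRB battery test 355 days ago vs limit 540 → met
3. catch logbook present → met
4. emergency instruction placard absent → not met
5. crew with marine safety training 2 ≥ 2 → met
6. condition 'carries more than 16 crew' holds; licensed deck officers 3 ≥ 2 → met
7. life-raft servicing 69 days ago vs limit 120 → met
8. stability assessment 111 days ago vs limit 120 → met
9. vessel safety decal present → met
10. hull inspection 84 days ago vs limit 90 → met
11. catch-reporting audit 40 days ago vs limit 45 → met
Not met: 1 of 11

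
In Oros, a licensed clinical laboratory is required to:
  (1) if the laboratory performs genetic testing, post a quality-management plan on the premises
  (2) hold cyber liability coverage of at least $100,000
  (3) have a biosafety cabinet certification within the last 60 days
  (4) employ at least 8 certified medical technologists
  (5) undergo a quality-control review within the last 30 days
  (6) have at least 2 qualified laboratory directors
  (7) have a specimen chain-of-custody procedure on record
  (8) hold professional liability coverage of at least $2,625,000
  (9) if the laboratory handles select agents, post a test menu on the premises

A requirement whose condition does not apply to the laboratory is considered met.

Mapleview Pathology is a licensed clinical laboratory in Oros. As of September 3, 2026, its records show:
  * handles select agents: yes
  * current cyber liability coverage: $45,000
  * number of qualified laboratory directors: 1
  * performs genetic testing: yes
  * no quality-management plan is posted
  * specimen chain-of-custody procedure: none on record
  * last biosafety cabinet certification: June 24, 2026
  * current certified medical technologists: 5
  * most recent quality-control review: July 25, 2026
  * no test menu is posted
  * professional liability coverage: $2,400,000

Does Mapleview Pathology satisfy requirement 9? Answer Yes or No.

No

9. condition 'handles select agents' holds; test menu absent → not met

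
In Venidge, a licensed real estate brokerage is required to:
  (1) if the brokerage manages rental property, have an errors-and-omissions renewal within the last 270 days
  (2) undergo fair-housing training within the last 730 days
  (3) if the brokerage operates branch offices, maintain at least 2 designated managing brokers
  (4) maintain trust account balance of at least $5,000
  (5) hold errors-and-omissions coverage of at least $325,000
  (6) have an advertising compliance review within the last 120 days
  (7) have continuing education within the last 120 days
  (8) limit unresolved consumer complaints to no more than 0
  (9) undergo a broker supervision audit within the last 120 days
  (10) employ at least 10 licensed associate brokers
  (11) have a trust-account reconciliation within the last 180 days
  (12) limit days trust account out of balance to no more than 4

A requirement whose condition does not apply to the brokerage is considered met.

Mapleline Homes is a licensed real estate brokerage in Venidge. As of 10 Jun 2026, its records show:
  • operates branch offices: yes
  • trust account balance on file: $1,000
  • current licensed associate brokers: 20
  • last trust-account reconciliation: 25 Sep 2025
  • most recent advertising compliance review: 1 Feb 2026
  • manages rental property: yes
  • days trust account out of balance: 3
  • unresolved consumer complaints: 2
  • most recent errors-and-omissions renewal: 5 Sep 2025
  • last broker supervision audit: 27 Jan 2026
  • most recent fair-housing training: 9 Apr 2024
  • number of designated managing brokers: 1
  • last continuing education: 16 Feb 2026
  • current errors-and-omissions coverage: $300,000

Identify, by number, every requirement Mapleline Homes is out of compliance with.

1. condition 'manages rental property' holds; errors-and-omissions renewal 278 days ago vs limit 270 → not met
2. fair-housing training 792 days ago vs limit 730 → not met
3. condition 'operates branch offices' holds; designated managing brokers 1 < 2 → not met
4. trust account balance $1,000 < $5,000 → not met
5. errors-and-omissions coverage $300,000 < $325,000 → not met
6. advertising compliance review 129 days ago vs limit 120 → not met
7. continuing education 114 days ago vs limit 120 → met
8. unresolved consumer complaints 2 > 0 → not met
9. broker supervision audit 134 days ago vs limit 120 → not met
10. licensed associate brokers 20 ≥ 10 → met
11. trust-account reconciliation 258 days ago vs limit 180 → not met
12. days trust account out of balance 3 ≤ 4 → met
Not met: 1, 2, 3, 4, 5, 6, 8, 9, 11

1, 2, 3, 4, 5, 6, 8, 9, 11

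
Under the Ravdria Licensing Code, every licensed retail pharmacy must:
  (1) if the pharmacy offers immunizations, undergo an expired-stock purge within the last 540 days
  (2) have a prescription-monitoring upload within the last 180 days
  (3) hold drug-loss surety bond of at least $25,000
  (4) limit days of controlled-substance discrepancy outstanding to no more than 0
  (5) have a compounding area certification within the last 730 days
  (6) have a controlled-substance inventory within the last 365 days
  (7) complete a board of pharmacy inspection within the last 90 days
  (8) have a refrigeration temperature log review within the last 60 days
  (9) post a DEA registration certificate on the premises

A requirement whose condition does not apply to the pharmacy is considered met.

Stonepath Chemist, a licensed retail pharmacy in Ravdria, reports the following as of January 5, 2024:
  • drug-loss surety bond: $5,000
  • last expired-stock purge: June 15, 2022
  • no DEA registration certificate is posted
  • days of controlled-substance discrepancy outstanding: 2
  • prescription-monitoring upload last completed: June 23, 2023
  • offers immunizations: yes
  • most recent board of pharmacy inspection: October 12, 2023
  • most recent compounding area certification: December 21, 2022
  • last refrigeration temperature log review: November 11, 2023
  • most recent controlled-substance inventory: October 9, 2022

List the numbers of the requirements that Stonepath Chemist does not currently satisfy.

1. condition 'offers immunizations' holds; expired-stock purge 569 days ago vs limit 540 → not met
2. prescription-monitoring upload 196 days ago vs limit 180 → not met
3. drug-loss surety bond $5,000 < $25,000 → not met
4. days of controlled-substance discrepancy outstanding 2 > 0 → not met
5. compounding area certification 380 days ago vs limit 730 → met
6. controlled-substance inventory 453 days ago vs limit 365 → not met
7. board of pharmacy inspection 85 days ago vs limit 90 → met
8. refrigeration temperature log review 55 days ago vs limit 60 → met
9. DEA registration certificate absent → not met
Not met: 1, 2, 3, 4, 6, 9

1, 2, 3, 4, 6, 9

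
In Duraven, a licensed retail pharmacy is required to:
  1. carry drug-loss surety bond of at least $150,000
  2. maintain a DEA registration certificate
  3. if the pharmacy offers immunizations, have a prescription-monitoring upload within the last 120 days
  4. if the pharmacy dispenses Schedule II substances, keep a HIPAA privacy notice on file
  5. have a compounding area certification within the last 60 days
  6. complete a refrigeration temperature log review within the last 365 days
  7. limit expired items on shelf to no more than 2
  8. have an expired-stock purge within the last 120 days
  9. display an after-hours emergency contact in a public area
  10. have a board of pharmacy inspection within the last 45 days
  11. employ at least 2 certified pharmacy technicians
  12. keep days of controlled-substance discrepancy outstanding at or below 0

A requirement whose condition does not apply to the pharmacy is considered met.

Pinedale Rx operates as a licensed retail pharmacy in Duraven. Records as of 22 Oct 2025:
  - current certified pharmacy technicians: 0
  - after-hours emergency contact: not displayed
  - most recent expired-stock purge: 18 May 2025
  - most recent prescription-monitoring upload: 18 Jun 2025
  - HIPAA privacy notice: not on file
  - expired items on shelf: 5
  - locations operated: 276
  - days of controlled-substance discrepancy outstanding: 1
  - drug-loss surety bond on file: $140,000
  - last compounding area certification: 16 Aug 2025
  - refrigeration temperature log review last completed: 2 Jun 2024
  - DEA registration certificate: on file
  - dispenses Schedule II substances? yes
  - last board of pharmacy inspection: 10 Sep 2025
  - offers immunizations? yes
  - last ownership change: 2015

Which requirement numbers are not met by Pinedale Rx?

1. drug-loss surety bond $140,000 < $150,000 → not met
2. DEA registration certificate present → met
3. condition 'offers immunizations' holds; prescription-monitoring upload 126 days ago vs limit 120 → not met
4. condition 'dispenses Schedule II substances' holds; HIPAA privacy notice absent → not met
5. compounding area certification 67 days ago vs limit 60 → not met
6. refrigeration temperature log review 507 days ago vs limit 365 → not met
7. expired items on shelf 5 > 2 → not met
8. expired-stock purge 157 days ago vs limit 120 → not met
9. after-hours emergency contact absent → not met
10. board of pharmacy inspection 42 days ago vs limit 45 → met
11. certified pharmacy technicians 0 < 2 → not met
12. days of controlled-substance discrepancy outstanding 1 > 0 → not met
Not met: 1, 3, 4, 5, 6, 7, 8, 9, 11, 12

1, 3, 4, 5, 6, 7, 8, 9, 11, 12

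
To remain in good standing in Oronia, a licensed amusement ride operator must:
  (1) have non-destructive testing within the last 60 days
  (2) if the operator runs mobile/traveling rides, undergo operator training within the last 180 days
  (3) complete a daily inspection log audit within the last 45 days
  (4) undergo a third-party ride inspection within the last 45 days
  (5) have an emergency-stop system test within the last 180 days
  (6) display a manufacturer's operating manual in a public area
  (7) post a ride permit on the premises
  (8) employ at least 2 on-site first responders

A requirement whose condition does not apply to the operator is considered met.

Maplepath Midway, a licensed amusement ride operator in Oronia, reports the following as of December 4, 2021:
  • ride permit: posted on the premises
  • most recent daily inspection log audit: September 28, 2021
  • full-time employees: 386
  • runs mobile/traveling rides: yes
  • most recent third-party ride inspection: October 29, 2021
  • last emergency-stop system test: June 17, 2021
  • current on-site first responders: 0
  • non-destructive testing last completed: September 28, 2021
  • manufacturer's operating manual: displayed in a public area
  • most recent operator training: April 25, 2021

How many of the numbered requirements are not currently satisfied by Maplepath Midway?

1. non-destructive testing 67 days ago vs limit 60 → not met
2. condition 'runs mobile/traveling rides' holds; operator training 223 days ago vs limit 180 → not met
3. daily inspection log audit 67 days ago vs limit 45 → not met
4. third-party ride inspection 36 days ago vs limit 45 → met
5. emergency-stop system test 170 days ago vs limit 180 → met
6. manufacturer's operating manual present → met
7. ride permit present → met
8. on-site first responders 0 < 2 → not met
Not met: 4 of 8

4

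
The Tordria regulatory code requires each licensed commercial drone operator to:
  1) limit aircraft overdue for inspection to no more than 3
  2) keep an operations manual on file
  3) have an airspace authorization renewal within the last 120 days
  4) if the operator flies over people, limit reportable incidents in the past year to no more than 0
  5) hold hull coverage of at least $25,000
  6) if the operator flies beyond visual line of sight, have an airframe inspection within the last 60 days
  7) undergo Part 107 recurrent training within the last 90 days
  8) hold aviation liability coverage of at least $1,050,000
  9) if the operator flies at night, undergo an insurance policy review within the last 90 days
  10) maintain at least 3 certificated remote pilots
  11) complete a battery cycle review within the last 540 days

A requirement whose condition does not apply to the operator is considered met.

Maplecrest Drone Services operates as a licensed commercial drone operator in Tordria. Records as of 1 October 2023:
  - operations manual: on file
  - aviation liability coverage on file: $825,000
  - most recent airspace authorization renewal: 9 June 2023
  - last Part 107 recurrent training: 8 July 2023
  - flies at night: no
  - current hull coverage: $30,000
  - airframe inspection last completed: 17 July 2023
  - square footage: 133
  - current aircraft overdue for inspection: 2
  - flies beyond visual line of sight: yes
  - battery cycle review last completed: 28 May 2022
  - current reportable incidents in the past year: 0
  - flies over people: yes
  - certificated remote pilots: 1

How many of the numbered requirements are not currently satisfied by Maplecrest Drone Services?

3

1. aircraft overdue for inspection 2 ≤ 3 → met
2. operations manual present → met
3. airspace authorization renewal 114 days ago vs limit 120 → met
4. condition 'flies over people' holds; reportable incidents in the past year 0 ≤ 0 → met
5. hull coverage $30,000 ≥ $25,000 → met
6. condition 'flies beyond visual line of sight' holds; airframe inspection 76 days ago vs limit 60 → not met
7. Part 107 recurrent training 85 days ago vs limit 90 → met
8. aviation liability coverage $825,000 < $1,050,000 → not met
9. condition 'flies at night' does not hold → requirement n/a → met
10. certificated remote pilots 1 < 3 → not met
11. battery cycle review 491 days ago vs limit 540 → met
Not met: 3 of 11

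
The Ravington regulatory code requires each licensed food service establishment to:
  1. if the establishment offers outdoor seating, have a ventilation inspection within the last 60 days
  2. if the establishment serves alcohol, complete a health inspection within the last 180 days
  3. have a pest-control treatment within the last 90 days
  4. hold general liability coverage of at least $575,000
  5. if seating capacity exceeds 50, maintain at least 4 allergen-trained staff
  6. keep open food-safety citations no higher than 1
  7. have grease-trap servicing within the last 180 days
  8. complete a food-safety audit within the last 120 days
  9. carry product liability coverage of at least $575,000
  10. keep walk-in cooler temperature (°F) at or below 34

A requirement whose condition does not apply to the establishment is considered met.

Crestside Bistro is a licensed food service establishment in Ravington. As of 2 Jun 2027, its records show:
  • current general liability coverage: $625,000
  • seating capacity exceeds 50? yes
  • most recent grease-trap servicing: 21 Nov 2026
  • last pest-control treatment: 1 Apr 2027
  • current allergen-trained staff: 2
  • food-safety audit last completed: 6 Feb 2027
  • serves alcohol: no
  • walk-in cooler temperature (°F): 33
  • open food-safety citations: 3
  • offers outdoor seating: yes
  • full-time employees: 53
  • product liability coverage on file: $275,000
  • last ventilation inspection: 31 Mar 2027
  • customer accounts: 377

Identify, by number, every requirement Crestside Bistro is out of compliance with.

1, 5, 6, 7, 9

1. condition 'offers outdoor seating' holds; ventilation inspection 63 days ago vs limit 60 → not met
2. condition 'serves alcohol' does not hold → requirement n/a → met
3. pest-control treatment 62 days ago vs limit 90 → met
4. general liability coverage $625,000 ≥ $575,000 → met
5. condition 'seating capacity exceeds 50' holds; allergen-trained staff 2 < 4 → not met
6. open food-safety citations 3 > 1 → not met
7. grease-trap servicing 193 days ago vs limit 180 → not met
8. food-safety audit 116 days ago vs limit 120 → met
9. product liability coverage $275,000 < $575,000 → not met
10. walk-in cooler temperature (°F) 33 ≤ 34 → met
Not met: 1, 5, 6, 7, 9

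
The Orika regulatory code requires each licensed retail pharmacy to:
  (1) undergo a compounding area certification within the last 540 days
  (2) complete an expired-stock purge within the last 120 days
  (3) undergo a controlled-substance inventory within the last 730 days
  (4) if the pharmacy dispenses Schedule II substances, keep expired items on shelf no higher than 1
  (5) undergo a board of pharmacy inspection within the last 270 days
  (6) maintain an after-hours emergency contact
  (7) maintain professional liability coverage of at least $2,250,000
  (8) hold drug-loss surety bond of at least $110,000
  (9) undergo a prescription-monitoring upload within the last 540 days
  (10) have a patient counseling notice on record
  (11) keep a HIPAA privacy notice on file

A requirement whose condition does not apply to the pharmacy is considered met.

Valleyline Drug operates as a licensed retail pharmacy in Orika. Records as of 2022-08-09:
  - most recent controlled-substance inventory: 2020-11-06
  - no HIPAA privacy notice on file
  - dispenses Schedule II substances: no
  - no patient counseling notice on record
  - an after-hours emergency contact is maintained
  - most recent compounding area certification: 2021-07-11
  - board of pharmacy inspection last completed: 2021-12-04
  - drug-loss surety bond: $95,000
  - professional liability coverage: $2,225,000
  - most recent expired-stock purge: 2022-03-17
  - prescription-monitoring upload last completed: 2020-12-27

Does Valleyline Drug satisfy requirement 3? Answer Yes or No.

Yes

3. controlled-substance inventory 641 days ago vs limit 730 → met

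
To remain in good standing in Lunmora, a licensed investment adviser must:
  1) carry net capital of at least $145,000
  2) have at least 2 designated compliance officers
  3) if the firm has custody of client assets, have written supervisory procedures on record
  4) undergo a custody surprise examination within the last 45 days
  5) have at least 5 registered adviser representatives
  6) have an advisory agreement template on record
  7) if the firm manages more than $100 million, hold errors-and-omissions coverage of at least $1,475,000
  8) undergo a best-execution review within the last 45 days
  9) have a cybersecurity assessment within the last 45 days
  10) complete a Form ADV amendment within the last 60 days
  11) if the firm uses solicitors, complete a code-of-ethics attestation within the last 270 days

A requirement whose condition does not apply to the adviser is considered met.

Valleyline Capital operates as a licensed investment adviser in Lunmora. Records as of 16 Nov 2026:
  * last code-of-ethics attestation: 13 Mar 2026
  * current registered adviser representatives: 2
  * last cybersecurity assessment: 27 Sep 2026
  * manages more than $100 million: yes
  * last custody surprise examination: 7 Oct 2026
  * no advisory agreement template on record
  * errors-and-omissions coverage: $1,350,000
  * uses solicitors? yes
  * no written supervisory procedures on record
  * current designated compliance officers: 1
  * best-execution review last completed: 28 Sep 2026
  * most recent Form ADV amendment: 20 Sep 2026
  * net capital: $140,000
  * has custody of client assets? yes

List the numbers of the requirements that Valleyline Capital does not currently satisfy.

1, 2, 3, 5, 6, 7, 8, 9

1. net capital $140,000 < $145,000 → not met
2. designated compliance officers 1 < 2 → not met
3. condition 'has custody of client assets' holds; written supervisory procedures absent → not met
4. custody surprise examination 40 days ago vs limit 45 → met
5. registered adviser representatives 2 < 5 → not met
6. advisory agreement template absent → not met
7. condition 'manages more than $100 million' holds; errors-and-omissions coverage $1,350,000 < $1,475,000 → not met
8. best-execution review 49 days ago vs limit 45 → not met
9. cybersecurity assessment 50 days ago vs limit 45 → not met
10. Form ADV amendment 57 days ago vs limit 60 → met
11. condition 'uses solicitors' holds; code-of-ethics attestation 248 days ago vs limit 270 → met
Not met: 1, 2, 3, 5, 6, 7, 8, 9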